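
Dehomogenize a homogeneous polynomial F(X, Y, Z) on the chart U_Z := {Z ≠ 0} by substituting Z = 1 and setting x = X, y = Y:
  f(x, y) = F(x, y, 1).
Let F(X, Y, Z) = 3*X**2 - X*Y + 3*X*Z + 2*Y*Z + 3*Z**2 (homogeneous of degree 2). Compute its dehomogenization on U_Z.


f(x, y) = 3*x**2 - x*y + 3*x + 2*y + 3

On U_Z we set Z = 1. Each monomial c·X^i·Y^j·Z^k in F becomes c·x^i·y^j·1^k = c·x^i·y^j.
Substituting Z = 1: F(X, Y, 1) = 3*x**2 - x*y + 3*x + 2*y + 3.
Note: deg(f) ≤ deg(F) = 2; strict inequality happens when F is divisible by Z (lost terms).


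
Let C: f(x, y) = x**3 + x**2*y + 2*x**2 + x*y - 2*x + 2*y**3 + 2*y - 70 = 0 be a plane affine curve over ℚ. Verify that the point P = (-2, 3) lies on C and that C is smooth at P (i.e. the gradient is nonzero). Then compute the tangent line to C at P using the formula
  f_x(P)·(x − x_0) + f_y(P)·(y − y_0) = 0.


Tangent line at P: -7*x + 58*y - 188 = 0.

Step 1: f(-2, 3) = 0, so P lies on C.
Step 2: partial derivatives
  f_x(x, y) = 3*x**2 + 2*x*y + 4*x + y - 2, f_y(x, y) = x**2 + x + 6*y**2 + 2.
  f_x(P) = -7, f_y(P) = 58 (gradient nonzero, so P is smooth).
Step 3: tangent line at P: -7·(x − -2) + 58·(y − 3) = 0.
Expanding: -7*x + 58*y - 188 = 0.


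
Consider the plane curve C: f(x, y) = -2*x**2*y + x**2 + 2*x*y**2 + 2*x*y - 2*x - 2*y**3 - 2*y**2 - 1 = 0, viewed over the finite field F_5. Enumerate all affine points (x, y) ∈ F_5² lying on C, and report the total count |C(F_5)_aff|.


Affine F_5-points: {(0, 1), (0, 2), (1, 4), (2, 1), (3, 4), (4, 3)}; count = 6.

For each of the 25 pairs (x, y) ∈ F_5², evaluate f(x, y) mod 5. Record the zeros.
  x = 0: [0↦4, 1↦0, 2↦0, 3↦2, 4↦4]  zeros at y ∈ {1, 2}
  x = 1: [0↦3, 1↦1, 2↦2, 3↦4, 4↦0]  zeros at y ∈ {4}
  x = 2: [0↦4, 1↦0, 2↦3, 3↦1, 4↦2]  zeros at y ∈ {1}
  x = 3: [0↦2, 1↦2, 2↦3, 3↦3, 4↦0]  zeros at y ∈ {4}
  x = 4: [0↦2, 1↦2, 2↦2, 3↦0, 4↦4]  zeros at y ∈ {3}
Collecting zeros: affine points = {(0, 1), (0, 2), (1, 4), (2, 1), (3, 4), (4, 3)}.
Total count |C(F_5)_aff| = 6.


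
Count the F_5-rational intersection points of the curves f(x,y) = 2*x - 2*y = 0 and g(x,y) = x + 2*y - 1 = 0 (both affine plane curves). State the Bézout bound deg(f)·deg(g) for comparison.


Common zeros: {(2, 2)}; count = 1; Bézout bound = 1.

deg(f) = 1, deg(g) = 1, so Bézout bound = 1.
Scan x ∈ F_5. For each x, list the y ∈ F_5 with f(x, y) ≡ 0 and those with g(x, y) ≡ 0 (mod 5); the common zeros in that column are the intersection.
  x = 0: f ≡ 0 at y ∈ {0}; g ≡ 0 at y ∈ {3}; common: ∅.
  x = 1: f ≡ 0 at y ∈ {1}; g ≡ 0 at y ∈ {0}; common: ∅.
  x = 2: f ≡ 0 at y ∈ {2}; g ≡ 0 at y ∈ {2}; common: {2}.
  x = 3: f ≡ 0 at y ∈ {3}; g ≡ 0 at y ∈ {4}; common: ∅.
  x = 4: f ≡ 0 at y ∈ {4}; g ≡ 0 at y ∈ {1}; common: ∅.
Collecting: common zeros = {(2, 2)}, so the count is 1.
Comparison with the Bézout bound: 1 ≤ 1 = deg(f)·deg(g), as expected for curves with no common component (the bound is attained).


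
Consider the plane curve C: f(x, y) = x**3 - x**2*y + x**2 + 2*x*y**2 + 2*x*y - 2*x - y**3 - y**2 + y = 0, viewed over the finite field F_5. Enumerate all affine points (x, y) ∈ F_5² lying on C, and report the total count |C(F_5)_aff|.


Affine F_5-points: {(0, 0), (0, 2), (1, 0), (1, 2), (1, 4), (3, 0)}; count = 6.

For each of the 25 pairs (x, y) ∈ F_5², evaluate f(x, y) mod 5. Record the zeros.
  x = 0: [0↦0, 1↦4, 2↦0, 3↦2, 4↦4]  zeros at y ∈ {0, 2}
  x = 1: [0↦0, 1↦2, 2↦0, 3↦3, 4↦0]  zeros at y ∈ {0, 2, 4}
  x = 2: [0↦3, 1↦1, 2↦4, 3↦1, 4↦1]  zeros at y ∈ ∅
  x = 3: [0↦0, 1↦2, 2↦3, 3↦2, 4↦3]  zeros at y ∈ {0}
  x = 4: [0↦2, 1↦1, 2↦3, 3↦2, 4↦2]  zeros at y ∈ ∅
Collecting zeros: affine points = {(0, 0), (0, 2), (1, 0), (1, 2), (1, 4), (3, 0)}.
Total count |C(F_5)_aff| = 6.


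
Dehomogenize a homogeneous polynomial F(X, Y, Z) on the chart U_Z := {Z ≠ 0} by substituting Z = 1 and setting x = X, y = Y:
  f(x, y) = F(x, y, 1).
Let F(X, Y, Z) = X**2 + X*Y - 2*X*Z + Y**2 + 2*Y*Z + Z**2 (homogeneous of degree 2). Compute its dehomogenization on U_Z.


f(x, y) = x**2 + x*y - 2*x + y**2 + 2*y + 1

On U_Z we set Z = 1. Each monomial c·X^i·Y^j·Z^k in F becomes c·x^i·y^j·1^k = c·x^i·y^j.
Substituting Z = 1: F(X, Y, 1) = x**2 + x*y - 2*x + y**2 + 2*y + 1.
Note: deg(f) ≤ deg(F) = 2; strict inequality happens when F is divisible by Z (lost terms).


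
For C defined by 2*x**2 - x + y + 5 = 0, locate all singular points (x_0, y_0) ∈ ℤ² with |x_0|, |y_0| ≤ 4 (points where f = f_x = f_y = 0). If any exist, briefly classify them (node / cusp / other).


No singular points in the scanned grid; C is smooth there.

Compute partial derivatives:
  f_x = 4*x - 1.
  f_y = 1.
f_y = 1 is a nonzero constant, so f_y never vanishes: no point (x, y) can satisfy f = f_x = f_y = 0. In particular no (x, y) ∈ {−4, ..., 4}² is singular; the curve is smooth.


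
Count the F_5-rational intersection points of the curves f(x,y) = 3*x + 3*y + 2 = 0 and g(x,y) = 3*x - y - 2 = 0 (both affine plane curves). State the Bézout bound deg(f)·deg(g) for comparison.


Common zeros: {(2, 4)}; count = 1; Bézout bound = 1.

deg(f) = 1, deg(g) = 1, so Bézout bound = 1.
Scan x ∈ F_5. For each x, list the y ∈ F_5 with f(x, y) ≡ 0 and those with g(x, y) ≡ 0 (mod 5); the common zeros in that column are the intersection.
  x = 0: f ≡ 0 at y ∈ {1}; g ≡ 0 at y ∈ {3}; common: ∅.
  x = 1: f ≡ 0 at y ∈ {0}; g ≡ 0 at y ∈ {1}; common: ∅.
  x = 2: f ≡ 0 at y ∈ {4}; g ≡ 0 at y ∈ {4}; common: {4}.
  x = 3: f ≡ 0 at y ∈ {3}; g ≡ 0 at y ∈ {2}; common: ∅.
  x = 4: f ≡ 0 at y ∈ {2}; g ≡ 0 at y ∈ {0}; common: ∅.
Collecting: common zeros = {(2, 4)}, so the count is 1.
Comparison with the Bézout bound: 1 ≤ 1 = deg(f)·deg(g), as expected for curves with no common component (the bound is attained).


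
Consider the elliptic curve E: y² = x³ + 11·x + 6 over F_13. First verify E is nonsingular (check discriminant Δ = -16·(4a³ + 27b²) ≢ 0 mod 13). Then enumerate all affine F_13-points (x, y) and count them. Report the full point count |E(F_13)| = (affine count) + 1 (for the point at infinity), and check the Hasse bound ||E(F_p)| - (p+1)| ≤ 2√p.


Affine points = {(2, 6), (2, 7), (3, 1), (3, 12), (4, 6), (4, 7), (5, 2), (5, 11), (7, 6), (7, 7)}; affine count = 10; |E(F_13)| = 11.

Discriminant check: Δ ∝ 4a³ + 27b² = 4·11³ + 27·6² = 4·1331 + 27·36 ≡ 4 (mod 13). Nonzero ⇒ E is nonsingular.
For each x ∈ F_13, compute rhs = x³ + 11·x + 6 mod 13, then count y ∈ F_13 with y² ≡ rhs.
  x = 0: rhs = 6, matching y values: none (0 points).
  x = 1: rhs = 5, matching y values: none (0 points).
  x = 2: rhs = 10, matching y values: 6, 7 (2 points).
  x = 3: rhs = 1, matching y values: 1, 12 (2 points).
  x = 4: rhs = 10, matching y values: 6, 7 (2 points).
  x = 5: rhs = 4, matching y values: 2, 11 (2 points).
  x = 6: rhs = 2, matching y values: none (0 points).
  x = 7: rhs = 10, matching y values: 6, 7 (2 points).
  x = 8: rhs = 8, matching y values: none (0 points).
  x = 9: rhs = 2, matching y values: none (0 points).
  x = 10: rhs = 11, matching y values: none (0 points).
  x = 11: rhs = 2, matching y values: none (0 points).
  x = 12: rhs = 7, matching y values: none (0 points).
Total affine count: 10.
Full point count |E(F_13)| = 10 + 1 = 11.
Hasse bound: |11 − (13+1)| = |-3| = 3 ≤ 2√13 ≈ 7.2111 ✓.


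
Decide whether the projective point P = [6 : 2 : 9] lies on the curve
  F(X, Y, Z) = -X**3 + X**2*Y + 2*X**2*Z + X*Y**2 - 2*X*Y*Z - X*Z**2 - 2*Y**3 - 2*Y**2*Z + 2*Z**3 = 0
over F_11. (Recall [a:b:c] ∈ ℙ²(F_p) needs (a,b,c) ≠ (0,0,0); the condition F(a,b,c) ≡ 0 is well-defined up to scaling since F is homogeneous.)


F(6,2,9) ≡ 8 (mod 11); P is NOT on the curve.

Evaluate F(6, 2, 9) term-by-term (mod 11).
  -X**3 ↦ -1·216·1·1 = -216
  X**2*Y ↦ 1·36·2·1 = 72
  2*X**2*Z ↦ 2·36·1·9 = 648
  X*Y**2 ↦ 1·6·4·1 = 24
  -2*X*Y*Z ↦ -2·6·2·9 = -216
  -X*Z**2 ↦ -1·6·1·81 = -486
  -2*Y**3 ↦ -2·1·8·1 = -16
  -2*Y**2*Z ↦ -2·1·4·9 = -72
  2*Z**3 ↦ 2·1·1·729 = 1458
Sum: F(6, 2, 9) = (-216) + (72) + (648) + (24) + (-216) + (-486) + (-16) + (-72) + (1458) = 1196.
Reducing mod 11: 1196 ≡ 8 (mod 11).
Since F(a, b, c) ≡ 8 ≠ 0 (mod 11), P does NOT lie on the curve.


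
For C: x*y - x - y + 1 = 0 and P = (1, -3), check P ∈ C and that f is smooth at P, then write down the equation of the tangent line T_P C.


Tangent line at P: 4 - 4*x = 0.

Step 1: f(1, -3) = 0, so P lies on C.
Step 2: partial derivatives
  f_x(x, y) = y - 1, f_y(x, y) = x - 1.
  f_x(P) = -4, f_y(P) = 0 (gradient nonzero, so P is smooth).
Step 3: tangent line at P: -4·(x − 1) + 0·(y − -3) = 0.
Expanding: 4 - 4*x = 0.


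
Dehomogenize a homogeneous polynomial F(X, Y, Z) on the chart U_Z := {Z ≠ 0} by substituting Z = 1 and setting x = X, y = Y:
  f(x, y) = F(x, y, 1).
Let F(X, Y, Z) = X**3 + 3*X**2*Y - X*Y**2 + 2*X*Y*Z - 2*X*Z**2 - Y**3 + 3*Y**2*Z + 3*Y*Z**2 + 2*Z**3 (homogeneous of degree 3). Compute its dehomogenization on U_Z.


f(x, y) = x**3 + 3*x**2*y - x*y**2 + 2*x*y - 2*x - y**3 + 3*y**2 + 3*y + 2

On U_Z we set Z = 1. Each monomial c·X^i·Y^j·Z^k in F becomes c·x^i·y^j·1^k = c·x^i·y^j.
Substituting Z = 1: F(X, Y, 1) = x**3 + 3*x**2*y - x*y**2 + 2*x*y - 2*x - y**3 + 3*y**2 + 3*y + 2.
Note: deg(f) ≤ deg(F) = 3; strict inequality happens when F is divisible by Z (lost terms).


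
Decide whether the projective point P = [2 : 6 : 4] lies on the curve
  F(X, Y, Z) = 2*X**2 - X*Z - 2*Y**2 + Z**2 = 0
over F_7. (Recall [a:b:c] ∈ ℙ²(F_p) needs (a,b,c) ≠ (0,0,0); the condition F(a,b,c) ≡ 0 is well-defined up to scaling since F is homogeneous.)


F(2,6,4) ≡ 0 (mod 7); P is on the curve.

Evaluate F(2, 6, 4) term-by-term (mod 7).
  2*X**2 ↦ 2·4·1·1 = 8
  -X*Z ↦ -1·2·1·4 = -8
  -2*Y**2 ↦ -2·1·36·1 = -72
  Z**2 ↦ 1·1·1·16 = 16
Sum: F(2, 6, 4) = (8) + (-8) + (-72) + (16) = -56.
Reducing mod 7: -56 ≡ 0 (mod 7).
Since F(a, b, c) ≡ 0 (mod 7), P lies on the curve.


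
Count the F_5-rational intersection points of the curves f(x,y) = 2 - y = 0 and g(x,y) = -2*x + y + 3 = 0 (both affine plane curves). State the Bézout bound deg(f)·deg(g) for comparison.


Common zeros: {(0, 2)}; count = 1; Bézout bound = 1.

deg(f) = 1, deg(g) = 1, so Bézout bound = 1.
Scan x ∈ F_5. For each x, list the y ∈ F_5 with f(x, y) ≡ 0 and those with g(x, y) ≡ 0 (mod 5); the common zeros in that column are the intersection.
  x = 0: f ≡ 0 at y ∈ {2}; g ≡ 0 at y ∈ {2}; common: {2}.
  x = 1: f ≡ 0 at y ∈ {2}; g ≡ 0 at y ∈ {4}; common: ∅.
  x = 2: f ≡ 0 at y ∈ {2}; g ≡ 0 at y ∈ {1}; common: ∅.
  x = 3: f ≡ 0 at y ∈ {2}; g ≡ 0 at y ∈ {3}; common: ∅.
  x = 4: f ≡ 0 at y ∈ {2}; g ≡ 0 at y ∈ {0}; common: ∅.
Collecting: common zeros = {(0, 2)}, so the count is 1.
Comparison with the Bézout bound: 1 ≤ 1 = deg(f)·deg(g), as expected for curves with no common component (the bound is attained).


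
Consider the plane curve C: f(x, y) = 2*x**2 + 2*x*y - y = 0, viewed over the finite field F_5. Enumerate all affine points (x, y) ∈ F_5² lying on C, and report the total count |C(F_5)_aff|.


Affine F_5-points: {(0, 0), (1, 3), (2, 4), (4, 4)}; count = 4.

For each of the 25 pairs (x, y) ∈ F_5², evaluate f(x, y) mod 5. Record the zeros.
  x = 0: [0↦0, 1↦4, 2↦3, 3↦2, 4↦1]  zeros at y ∈ {0}
  x = 1: [0↦2, 1↦3, 2↦4, 3↦0, 4↦1]  zeros at y ∈ {3}
  x = 2: [0↦3, 1↦1, 2↦4, 3↦2, 4↦0]  zeros at y ∈ {4}
  x = 3: [0↦3, 1↦3, 2↦3, 3↦3, 4↦3]  zeros at y ∈ ∅
  x = 4: [0↦2, 1↦4, 2↦1, 3↦3, 4↦0]  zeros at y ∈ {4}
Collecting zeros: affine points = {(0, 0), (1, 3), (2, 4), (4, 4)}.
Total count |C(F_5)_aff| = 4.


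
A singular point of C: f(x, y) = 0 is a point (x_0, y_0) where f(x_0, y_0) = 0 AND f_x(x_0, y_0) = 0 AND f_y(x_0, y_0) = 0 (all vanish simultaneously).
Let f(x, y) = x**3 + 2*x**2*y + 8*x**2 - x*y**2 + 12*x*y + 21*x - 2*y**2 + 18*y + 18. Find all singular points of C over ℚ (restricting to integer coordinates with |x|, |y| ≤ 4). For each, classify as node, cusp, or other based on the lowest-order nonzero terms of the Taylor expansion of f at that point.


Singular points: {(-3, 0)}; classification: node.

Compute partial derivatives:
  f_x = 3*x**2 + 4*x*y + 16*x - y**2 + 12*y + 21.
  f_y = 2*x**2 - 2*x*y + 12*x - 4*y + 18.
Scan x_0 ∈ {−4, ..., 4}. For each x_0, f_y(x_0, y) is a polynomial in y; find its integer roots y ∈ {−4, ..., 4}, then test f_x and f at those candidates.
  x = -4: f_y(-4, y) = 4*y + 2; no integer root y with |y| ≤ 4.
  x = -3: f_y(-3, y) = 2*y; vanishes at y ∈ {0}. (-3, 0): f_x = 0, f = 0 — SINGULAR.
  x = -2: f_y(-2, y) = 2; no integer root y with |y| ≤ 4.
  x = -1: f_y(-1, y) = 8 - 2*y; vanishes at y ∈ {4}. (-1, 4): f_x = 24 ≠ 0.
  x = 0: f_y(0, y) = 18 - 4*y; no integer root y with |y| ≤ 4.
  x = 1: f_y(1, y) = 32 - 6*y; no integer root y with |y| ≤ 4.
  x = 2: f_y(2, y) = 50 - 8*y; no integer root y with |y| ≤ 4.
  x = 3: f_y(3, y) = 72 - 10*y; no integer root y with |y| ≤ 4.
  x = 4: f_y(4, y) = 98 - 12*y; no integer root y with |y| ≤ 4.
Only singular point on the grid: (-3, 0).
Classify: substitute x = -3 + u, y = 0 + v and expand: f = u**3 + 2*u**2*v - u**2 - u*v**2 + v**2.
No constant or linear terms (consistent with a singular point). Quadratic part: -u**2 + v**2. Cubic part: u**3 + 2*u**2*v - u*v**2.
The quadratic part v**2 - u**2 = (v − u)(v + u) splits into two distinct linear factors, so there are two distinct tangent lines y − 0 = ±(x − -3) — this is a node (ordinary double point).
Classification: node.


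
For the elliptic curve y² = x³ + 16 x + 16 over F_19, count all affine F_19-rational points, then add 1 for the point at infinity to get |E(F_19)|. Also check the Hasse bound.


Affine points = {(0, 4), (0, 15), (4, 7), (4, 12), (6, 9), (6, 10), (10, 6), (10, 13), (12, 6), (12, 13), (14, 1), (14, 18), (16, 6), (16, 13)}; affine count = 14; |E(F_19)| = 15.

Discriminant check: Δ ∝ 4a³ + 27b² = 4·16³ + 27·16² = 4·4096 + 27·256 ≡ 2 (mod 19). Nonzero ⇒ E is nonsingular.
For each x ∈ F_19, compute rhs = x³ + 16·x + 16 mod 19, then count y ∈ F_19 with y² ≡ rhs.
  x = 0: rhs = 16, matching y values: 4, 15 (2 points).
  x = 1: rhs = 14, matching y values: none (0 points).
  x = 2: rhs = 18, matching y values: none (0 points).
  x = 3: rhs = 15, matching y values: none (0 points).
  x = 4: rhs = 11, matching y values: 7, 12 (2 points).
  x = 5: rhs = 12, matching y values: none (0 points).
  x = 6: rhs = 5, matching y values: 9, 10 (2 points).
  x = 7: rhs = 15, matching y values: none (0 points).
  x = 8: rhs = 10, matching y values: none (0 points).
  x = 9: rhs = 15, matching y values: none (0 points).
  x = 10: rhs = 17, matching y values: 6, 13 (2 points).
  x = 11: rhs = 3, matching y values: none (0 points).
  x = 12: rhs = 17, matching y values: 6, 13 (2 points).
  x = 13: rhs = 8, matching y values: none (0 points).
  x = 14: rhs = 1, matching y values: 1, 18 (2 points).
  x = 15: rhs = 2, matching y values: none (0 points).
  x = 16: rhs = 17, matching y values: 6, 13 (2 points).
  x = 17: rhs = 14, matching y values: none (0 points).
  x = 18: rhs = 18, matching y values: none (0 points).
Total affine count: 14.
Full point count |E(F_19)| = 14 + 1 = 15.
Hasse bound: |15 − (19+1)| = |-5| = 5 ≤ 2√19 ≈ 8.7178 ✓.


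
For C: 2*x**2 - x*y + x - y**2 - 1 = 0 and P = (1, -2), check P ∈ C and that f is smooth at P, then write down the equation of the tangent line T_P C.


Tangent line at P: 7*x + 3*y - 1 = 0.

Step 1: f(1, -2) = 0, so P lies on C.
Step 2: partial derivatives
  f_x(x, y) = 4*x - y + 1, f_y(x, y) = -x - 2*y.
  f_x(P) = 7, f_y(P) = 3 (gradient nonzero, so P is smooth).
Step 3: tangent line at P: 7·(x − 1) + 3·(y − -2) = 0.
Expanding: 7*x + 3*y - 1 = 0.


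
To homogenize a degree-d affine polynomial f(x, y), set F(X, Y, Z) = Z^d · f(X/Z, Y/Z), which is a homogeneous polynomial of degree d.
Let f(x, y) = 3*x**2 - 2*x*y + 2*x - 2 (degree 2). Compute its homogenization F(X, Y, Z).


F(X, Y, Z) = 3*X**2 - 2*X*Y + 2*X*Z - 2*Z**2

deg(f) = 2.
Substitute x = X/Z, y = Y/Z into f, then multiply by Z^2.
  monomial 3·x^2·y^0 ↦ 3·X^2·Y^0·Z^0.
  monomial -2·x^1·y^1 ↦ -2·X^1·Y^1·Z^0.
  monomial 2·x^1·y^0 ↦ 2·X^1·Y^0·Z^1.
  monomial -2·x^0·y^0 ↦ -2·X^0·Y^0·Z^2.
Collecting: F(X, Y, Z) = 3*X**2 - 2*X*Y + 2*X*Z - 2*Z**2.


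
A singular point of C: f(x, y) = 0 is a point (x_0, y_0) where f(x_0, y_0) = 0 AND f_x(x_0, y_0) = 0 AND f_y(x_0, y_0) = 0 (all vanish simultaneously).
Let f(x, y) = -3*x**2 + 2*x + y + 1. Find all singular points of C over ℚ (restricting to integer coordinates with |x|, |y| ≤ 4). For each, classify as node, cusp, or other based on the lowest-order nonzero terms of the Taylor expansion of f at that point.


No singular points in the scanned grid; C is smooth there.

Compute partial derivatives:
  f_x = 2 - 6*x.
  f_y = 1.
f_y = 1 is a nonzero constant, so f_y never vanishes: no point (x, y) can satisfy f = f_x = f_y = 0. In particular no (x, y) ∈ {−4, ..., 4}² is singular; the curve is smooth.


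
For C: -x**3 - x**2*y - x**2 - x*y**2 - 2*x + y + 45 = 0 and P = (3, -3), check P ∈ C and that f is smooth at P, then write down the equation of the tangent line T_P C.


Tangent line at P: -26*x + 10*y + 108 = 0.

Step 1: f(3, -3) = 0, so P lies on C.
Step 2: partial derivatives
  f_x(x, y) = -3*x**2 - 2*x*y - 2*x - y**2 - 2, f_y(x, y) = -x**2 - 2*x*y + 1.
  f_x(P) = -26, f_y(P) = 10 (gradient nonzero, so P is smooth).
Step 3: tangent line at P: -26·(x − 3) + 10·(y − -3) = 0.
Expanding: -26*x + 10*y + 108 = 0.


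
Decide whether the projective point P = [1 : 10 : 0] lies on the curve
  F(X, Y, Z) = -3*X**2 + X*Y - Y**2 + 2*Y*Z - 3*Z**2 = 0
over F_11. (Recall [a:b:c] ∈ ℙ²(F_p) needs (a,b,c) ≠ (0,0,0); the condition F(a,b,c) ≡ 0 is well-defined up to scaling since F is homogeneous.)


F(1,10,0) ≡ 6 (mod 11); P is NOT on the curve.

Evaluate F(1, 10, 0) term-by-term (mod 11).
  -3*X**2 ↦ -3·1·1·1 = -3
  X*Y ↦ 1·1·10·1 = 10
  -Y**2 ↦ -1·1·100·1 = -100
  2*Y*Z ↦ 2·1·10·0 = 0
  -3*Z**2 ↦ -3·1·1·0 = 0
Sum: F(1, 10, 0) = (-3) + (10) + (-100) + (0) + (0) = -93.
Reducing mod 11: -93 ≡ 6 (mod 11).
Since F(a, b, c) ≡ 6 ≠ 0 (mod 11), P does NOT lie on the curve.


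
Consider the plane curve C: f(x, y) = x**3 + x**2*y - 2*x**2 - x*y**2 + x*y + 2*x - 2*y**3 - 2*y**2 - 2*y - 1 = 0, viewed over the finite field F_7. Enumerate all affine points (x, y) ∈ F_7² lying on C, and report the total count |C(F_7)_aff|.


Affine F_7-points: {(0, 1), (1, 0), (1, 2), (2, 2), (3, 0), (3, 4), (4, 1), (4, 2), (5, 0)}; count = 9.

For each of the 49 pairs (x, y) ∈ F_7², evaluate f(x, y) mod 7. Record the zeros.
  x = 0: [0↦6, 1↦0, 2↦6, 3↦5, 4↦6, 5↦4, 6↦1]  zeros at y ∈ {1}
  x = 1: [0↦0, 1↦2, 2↦0, 3↦3, 4↦6, 5↦4, 6↦6]  zeros at y ∈ {0, 2}
  x = 2: [0↦3, 1↦1, 2↦0, 3↦2, 4↦2, 5↦2, 6↦4]  zeros at y ∈ {2}
  x = 3: [0↦0, 1↦3, 2↦5, 3↦1, 4↦0, 5↦4, 6↦1]  zeros at y ∈ {0, 4}
  x = 4: [0↦4, 1↦0, 2↦0, 3↦6, 4↦6, 5↦2, 6↦3]  zeros at y ∈ {1, 2}
  x = 5: [0↦0, 1↦5, 2↦5, 3↦2, 4↦5, 5↦2, 6↦2]  zeros at y ∈ {0}
  x = 6: [0↦1, 1↦3, 2↦5, 3↦2, 4↦3, 5↦3, 6↦4]  zeros at y ∈ ∅
Collecting zeros: affine points = {(0, 1), (1, 0), (1, 2), (2, 2), (3, 0), (3, 4), (4, 1), (4, 2), (5, 0)}.
Total count |C(F_7)_aff| = 9.


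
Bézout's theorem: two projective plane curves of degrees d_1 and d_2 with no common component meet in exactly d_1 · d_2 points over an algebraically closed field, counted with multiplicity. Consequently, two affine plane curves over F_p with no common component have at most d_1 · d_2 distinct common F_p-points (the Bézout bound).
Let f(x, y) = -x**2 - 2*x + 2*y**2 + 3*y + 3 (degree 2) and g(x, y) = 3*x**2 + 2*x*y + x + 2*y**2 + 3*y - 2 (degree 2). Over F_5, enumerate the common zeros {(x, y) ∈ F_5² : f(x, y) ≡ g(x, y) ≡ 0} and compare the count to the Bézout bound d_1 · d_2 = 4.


Common zeros: {(0, 3)}; count = 1; Bézout bound = 4.

deg(f) = 2, deg(g) = 2, so Bézout bound = 4.
Scan x ∈ F_5. For each x, list the y ∈ F_5 with f(x, y) ≡ 0 and those with g(x, y) ≡ 0 (mod 5); the common zeros in that column are the intersection.
  x = 0: f ≡ 0 at y ∈ {3}; g ≡ 0 at y ∈ {3}; common: {3}.
  x = 1: f ≡ 0 at y ∈ {0, 1}; g ≡ 0 at y ∈ {2, 3}; common: ∅.
  x = 2: f ≡ 0 at y ∈ {0, 1}; g ≡ 0 at y ∈ ∅; common: ∅.
  x = 3: f ≡ 0 at y ∈ {3}; g ≡ 0 at y ∈ ∅; common: ∅.
  x = 4: f ≡ 0 at y ∈ ∅; g ≡ 0 at y ∈ {0, 2}; common: ∅.
Collecting: common zeros = {(0, 3)}, so the count is 1.
Comparison with the Bézout bound: 1 ≤ 4 = deg(f)·deg(g), as expected for curves with no common component (the affine F_5-count falls short of the bound because intersections may lie at infinity, over extension fields, or carry multiplicity).


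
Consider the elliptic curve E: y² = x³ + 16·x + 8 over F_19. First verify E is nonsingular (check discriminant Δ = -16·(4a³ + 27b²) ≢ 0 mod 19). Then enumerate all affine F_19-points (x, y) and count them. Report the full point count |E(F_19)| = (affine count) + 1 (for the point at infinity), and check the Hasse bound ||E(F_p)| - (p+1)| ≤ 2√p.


Affine points = {(1, 5), (1, 14), (3, 8), (3, 11), (5, 2), (5, 17), (6, 4), (6, 15), (7, 8), (7, 11), (9, 8), (9, 11), (10, 3), (10, 16), (12, 3), (12, 16), (13, 0), (16, 3), (16, 16), (17, 5), (17, 14)}; affine count = 21; |E(F_19)| = 22.

Discriminant check: Δ ∝ 4a³ + 27b² = 4·16³ + 27·8² = 4·4096 + 27·64 ≡ 5 (mod 19). Nonzero ⇒ E is nonsingular.
For each x ∈ F_19, compute rhs = x³ + 16·x + 8 mod 19, then count y ∈ F_19 with y² ≡ rhs.
  x = 0: rhs = 8, matching y values: none (0 points).
  x = 1: rhs = 6, matching y values: 5, 14 (2 points).
  x = 2: rhs = 10, matching y values: none (0 points).
  x = 3: rhs = 7, matching y values: 8, 11 (2 points).
  x = 4: rhs = 3, matching y values: none (0 points).
  x = 5: rhs = 4, matching y values: 2, 17 (2 points).
  x = 6: rhs = 16, matching y values: 4, 15 (2 points).
  x = 7: rhs = 7, matching y values: 8, 11 (2 points).
  x = 8: rhs = 2, matching y values: none (0 points).
  x = 9: rhs = 7, matching y values: 8, 11 (2 points).
  x = 10: rhs = 9, matching y values: 3, 16 (2 points).
  x = 11: rhs = 14, matching y values: none (0 points).
  x = 12: rhs = 9, matching y values: 3, 16 (2 points).
  x = 13: rhs = 0, matching y values: 0 (1 points).
  x = 14: rhs = 12, matching y values: none (0 points).
  x = 15: rhs = 13, matching y values: none (0 points).
  x = 16: rhs = 9, matching y values: 3, 16 (2 points).
  x = 17: rhs = 6, matching y values: 5, 14 (2 points).
  x = 18: rhs = 10, matching y values: none (0 points).
Total affine count: 21.
Full point count |E(F_19)| = 21 + 1 = 22.
Hasse bound: |22 − (19+1)| = |2| = 2 ≤ 2√19 ≈ 8.7178 ✓.


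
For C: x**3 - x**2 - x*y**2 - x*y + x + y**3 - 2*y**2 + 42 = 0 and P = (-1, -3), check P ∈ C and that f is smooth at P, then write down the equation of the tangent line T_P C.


Tangent line at P: 34*y + 102 = 0.

Step 1: f(-1, -3) = 0, so P lies on C.
Step 2: partial derivatives
  f_x(x, y) = 3*x**2 - 2*x - y**2 - y + 1, f_y(x, y) = -2*x*y - x + 3*y**2 - 4*y.
  f_x(P) = 0, f_y(P) = 34 (gradient nonzero, so P is smooth).
Step 3: tangent line at P: 0·(x − -1) + 34·(y − -3) = 0.
Expanding: 34*y + 102 = 0.


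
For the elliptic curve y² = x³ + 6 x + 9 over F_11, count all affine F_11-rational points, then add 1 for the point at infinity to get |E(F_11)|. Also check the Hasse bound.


Affine points = {(0, 3), (0, 8), (1, 4), (1, 7), (4, 3), (4, 8), (7, 3), (7, 8), (9, 0)}; affine count = 9; |E(F_11)| = 10.

Discriminant check: Δ ∝ 4a³ + 27b² = 4·6³ + 27·9² = 4·216 + 27·81 ≡ 4 (mod 11). Nonzero ⇒ E is nonsingular.
For each x ∈ F_11, compute rhs = x³ + 6·x + 9 mod 11, then count y ∈ F_11 with y² ≡ rhs.
  x = 0: rhs = 9, matching y values: 3, 8 (2 points).
  x = 1: rhs = 5, matching y values: 4, 7 (2 points).
  x = 2: rhs = 7, matching y values: none (0 points).
  x = 3: rhs = 10, matching y values: none (0 points).
  x = 4: rhs = 9, matching y values: 3, 8 (2 points).
  x = 5: rhs = 10, matching y values: none (0 points).
  x = 6: rhs = 8, matching y values: none (0 points).
  x = 7: rhs = 9, matching y values: 3, 8 (2 points).
  x = 8: rhs = 8, matching y values: none (0 points).
  x = 9: rhs = 0, matching y values: 0 (1 points).
  x = 10: rhs = 2, matching y values: none (0 points).
Total affine count: 9.
Full point count |E(F_11)| = 9 + 1 = 10.
Hasse bound: |10 − (11+1)| = |-2| = 2 ≤ 2√11 ≈ 6.6332 ✓.


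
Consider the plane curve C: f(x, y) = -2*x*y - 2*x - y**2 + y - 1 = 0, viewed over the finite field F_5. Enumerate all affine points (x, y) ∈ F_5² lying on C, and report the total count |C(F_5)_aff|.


Affine F_5-points: {(1, 1), (1, 3), (2, 0), (2, 2)}; count = 4.

For each of the 25 pairs (x, y) ∈ F_5², evaluate f(x, y) mod 5. Record the zeros.
  x = 0: [0↦4, 1↦4, 2↦2, 3↦3, 4↦2]  zeros at y ∈ ∅
  x = 1: [0↦2, 1↦0, 2↦1, 3↦0, 4↦2]  zeros at y ∈ {1, 3}
  x = 2: [0↦0, 1↦1, 2↦0, 3↦2, 4↦2]  zeros at y ∈ {0, 2}
  x = 3: [0↦3, 1↦2, 2↦4, 3↦4, 4↦2]  zeros at y ∈ ∅
  x = 4: [0↦1, 1↦3, 2↦3, 3↦1, 4↦2]  zeros at y ∈ ∅
Collecting zeros: affine points = {(1, 1), (1, 3), (2, 0), (2, 2)}.
Total count |C(F_5)_aff| = 4.


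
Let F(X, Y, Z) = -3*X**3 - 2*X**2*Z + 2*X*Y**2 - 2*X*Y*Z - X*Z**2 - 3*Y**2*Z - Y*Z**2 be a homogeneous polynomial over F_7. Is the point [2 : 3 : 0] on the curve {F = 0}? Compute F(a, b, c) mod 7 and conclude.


F(2,3,0) ≡ 5 (mod 7); P is NOT on the curve.

Evaluate F(2, 3, 0) term-by-term (mod 7).
  -3*X**3 ↦ -3·8·1·1 = -24
  -2*X**2*Z ↦ -2·4·1·0 = 0
  2*X*Y**2 ↦ 2·2·9·1 = 36
  -2*X*Y*Z ↦ -2·2·3·0 = 0
  -X*Z**2 ↦ -1·2·1·0 = 0
  -3*Y**2*Z ↦ -3·1·9·0 = 0
  -Y*Z**2 ↦ -1·1·3·0 = 0
Sum: F(2, 3, 0) = (-24) + (0) + (36) + (0) + (0) + (0) + (0) = 12.
Reducing mod 7: 12 ≡ 5 (mod 7).
Since F(a, b, c) ≡ 5 ≠ 0 (mod 7), P does NOT lie on the curve.


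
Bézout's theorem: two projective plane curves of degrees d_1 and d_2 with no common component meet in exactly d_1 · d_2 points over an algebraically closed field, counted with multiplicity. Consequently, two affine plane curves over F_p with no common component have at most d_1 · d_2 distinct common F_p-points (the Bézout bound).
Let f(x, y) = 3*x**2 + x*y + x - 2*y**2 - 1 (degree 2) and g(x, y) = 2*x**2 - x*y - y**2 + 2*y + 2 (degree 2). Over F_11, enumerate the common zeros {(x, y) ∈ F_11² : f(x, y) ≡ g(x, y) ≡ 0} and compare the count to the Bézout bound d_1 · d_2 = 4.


Common zeros: {(0, 7), (6, 8), (10, 10)}; count = 3; Bézout bound = 4.

deg(f) = 2, deg(g) = 2, so Bézout bound = 4.
Scan x ∈ F_11. For each x, list the y ∈ F_11 with f(x, y) ≡ 0 and those with g(x, y) ≡ 0 (mod 11); the common zeros in that column are the intersection.
  x = 0: f ≡ 0 at y ∈ {4, 7}; g ≡ 0 at y ∈ {6, 7}; common: {7}.
  x = 1: f ≡ 0 at y ∈ {7, 10}; g ≡ 0 at y ∈ ∅; common: ∅.
  x = 2: f ≡ 0 at y ∈ {4, 8}; g ≡ 0 at y ∈ ∅; common: ∅.
  x = 3: f ≡ 0 at y ∈ ∅; g ≡ 0 at y ∈ {4, 6}; common: ∅.
  x = 4: f ≡ 0 at y ∈ ∅; g ≡ 0 at y ∈ ∅; common: ∅.
  x = 5: f ≡ 0 at y ∈ ∅; g ≡ 0 at y ∈ ∅; common: ∅.
  x = 6: f ≡ 0 at y ∈ {6, 8}; g ≡ 0 at y ∈ {8, 10}; common: {8}.
  x = 7: f ≡ 0 at y ∈ ∅; g ≡ 0 at y ∈ ∅; common: ∅.
  x = 8: f ≡ 0 at y ∈ ∅; g ≡ 0 at y ∈ ∅; common: ∅.
  x = 9: f ≡ 0 at y ∈ ∅; g ≡ 0 at y ∈ {7, 8}; common: ∅.
  x = 10: f ≡ 0 at y ∈ {6, 10}; g ≡ 0 at y ∈ {4, 10}; common: {10}.
Collecting: common zeros = {(0, 7), (6, 8), (10, 10)}, so the count is 3.
Comparison with the Bézout bound: 3 ≤ 4 = deg(f)·deg(g), as expected for curves with no common component (the affine F_11-count falls short of the bound because intersections may lie at infinity, over extension fields, or carry multiplicity).


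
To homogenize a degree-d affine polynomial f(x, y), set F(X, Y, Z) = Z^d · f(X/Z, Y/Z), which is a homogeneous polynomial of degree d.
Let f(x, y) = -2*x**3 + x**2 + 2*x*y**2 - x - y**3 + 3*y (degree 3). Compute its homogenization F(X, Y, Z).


F(X, Y, Z) = -2*X**3 + X**2*Z + 2*X*Y**2 - X*Z**2 - Y**3 + 3*Y*Z**2

deg(f) = 3.
Substitute x = X/Z, y = Y/Z into f, then multiply by Z^3.
  monomial -2·x^3·y^0 ↦ -2·X^3·Y^0·Z^0.
  monomial 1·x^2·y^0 ↦ 1·X^2·Y^0·Z^1.
  monomial 2·x^1·y^2 ↦ 2·X^1·Y^2·Z^0.
  monomial -1·x^1·y^0 ↦ -1·X^1·Y^0·Z^2.
  monomial -1·x^0·y^3 ↦ -1·X^0·Y^3·Z^0.
  monomial 3·x^0·y^1 ↦ 3·X^0·Y^1·Z^2.
Collecting: F(X, Y, Z) = -2*X**3 + X**2*Z + 2*X*Y**2 - X*Z**2 - Y**3 + 3*Y*Z**2.


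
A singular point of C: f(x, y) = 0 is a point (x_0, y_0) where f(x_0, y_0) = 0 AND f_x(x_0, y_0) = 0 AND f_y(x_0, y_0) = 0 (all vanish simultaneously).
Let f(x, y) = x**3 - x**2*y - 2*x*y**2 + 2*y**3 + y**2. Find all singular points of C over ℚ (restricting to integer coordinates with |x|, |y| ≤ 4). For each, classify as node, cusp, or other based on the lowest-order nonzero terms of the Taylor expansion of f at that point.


Singular points: {(0, 0)}; classification: cusp.

Compute partial derivatives:
  f_x = 3*x**2 - 2*x*y - 2*y**2.
  f_y = -x**2 - 4*x*y + 6*y**2 + 2*y.
Scan x_0 ∈ {−4, ..., 4}. For each x_0, f_y(x_0, y) is a polynomial in y; find its integer roots y ∈ {−4, ..., 4}, then test f_x and f at those candidates.
  x = -4: f_y(-4, y) = 6*y**2 + 18*y - 16; no integer root y with |y| ≤ 4.
  x = -3: f_y(-3, y) = 6*y**2 + 14*y - 9; no integer root y with |y| ≤ 4.
  x = -2: f_y(-2, y) = 6*y**2 + 10*y - 4; vanishes at y ∈ {-2}. (-2, -2): f_x = -4 ≠ 0.
  x = -1: f_y(-1, y) = 6*y**2 + 6*y - 1; no integer root y with |y| ≤ 4.
  x = 0: f_y(0, y) = 6*y**2 + 2*y; vanishes at y ∈ {0}. (0, 0): f_x = 0, f = 0 — SINGULAR.
  x = 1: f_y(1, y) = 6*y**2 - 2*y - 1; no integer root y with |y| ≤ 4.
  x = 2: f_y(2, y) = 6*y**2 - 6*y - 4; no integer root y with |y| ≤ 4.
  x = 3: f_y(3, y) = 6*y**2 - 10*y - 9; no integer root y with |y| ≤ 4.
  x = 4: f_y(4, y) = 6*y**2 - 14*y - 16; no integer root y with |y| ≤ 4.
Only singular point on the grid: (0, 0).
Classify: substitute x = 0 + u, y = 0 + v and expand: f = u**3 - u**2*v - 2*u*v**2 + 2*v**3 + v**2.
No constant or linear terms (consistent with a singular point). Quadratic part: v**2. Cubic part: u**3 - u**2*v - 2*u*v**2 + 2*v**3.
The quadratic part v**2 is a perfect square, so there is a single (double) tangent line v = 0, i.e. y = 0. Restricting the cubic part to that line (v = 0) leaves u**3 ≠ 0, so f is not divisible by v and the branch is v² ≈ -u**3 to lowest order — this is a cusp.
Classification: cusp.


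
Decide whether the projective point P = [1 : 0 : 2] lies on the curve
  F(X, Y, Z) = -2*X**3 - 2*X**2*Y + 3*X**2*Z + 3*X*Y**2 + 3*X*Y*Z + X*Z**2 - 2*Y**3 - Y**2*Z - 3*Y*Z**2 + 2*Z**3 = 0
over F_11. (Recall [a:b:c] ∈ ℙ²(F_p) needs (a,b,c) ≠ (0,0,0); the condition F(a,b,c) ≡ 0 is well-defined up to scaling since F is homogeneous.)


F(1,0,2) ≡ 2 (mod 11); P is NOT on the curve.

Evaluate F(1, 0, 2) term-by-term (mod 11).
  -2*X**3 ↦ -2·1·1·1 = -2
  -2*X**2*Y ↦ -2·1·0·1 = 0
  3*X**2*Z ↦ 3·1·1·2 = 6
  3*X*Y**2 ↦ 3·1·0·1 = 0
  3*X*Y*Z ↦ 3·1·0·2 = 0
  X*Z**2 ↦ 1·1·1·4 = 4
  -2*Y**3 ↦ -2·1·0·1 = 0
  -Y**2*Z ↦ -1·1·0·2 = 0
  -3*Y*Z**2 ↦ -3·1·0·4 = 0
  2*Z**3 ↦ 2·1·1·8 = 16
Sum: F(1, 0, 2) = (-2) + (0) + (6) + (0) + (0) + (4) + (0) + (0) + (0) + (16) = 24.
Reducing mod 11: 24 ≡ 2 (mod 11).
Since F(a, b, c) ≡ 2 ≠ 0 (mod 11), P does NOT lie on the curve.


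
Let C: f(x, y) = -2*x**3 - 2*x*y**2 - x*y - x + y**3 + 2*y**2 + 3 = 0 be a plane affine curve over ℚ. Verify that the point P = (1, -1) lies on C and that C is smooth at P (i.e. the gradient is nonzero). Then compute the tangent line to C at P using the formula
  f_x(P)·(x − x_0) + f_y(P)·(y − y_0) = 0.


Tangent line at P: -8*x + 2*y + 10 = 0.

Step 1: f(1, -1) = 0, so P lies on C.
Step 2: partial derivatives
  f_x(x, y) = -6*x**2 - 2*y**2 - y - 1, f_y(x, y) = -4*x*y - x + 3*y**2 + 4*y.
  f_x(P) = -8, f_y(P) = 2 (gradient nonzero, so P is smooth).
Step 3: tangent line at P: -8·(x − 1) + 2·(y − -1) = 0.
Expanding: -8*x + 2*y + 10 = 0.


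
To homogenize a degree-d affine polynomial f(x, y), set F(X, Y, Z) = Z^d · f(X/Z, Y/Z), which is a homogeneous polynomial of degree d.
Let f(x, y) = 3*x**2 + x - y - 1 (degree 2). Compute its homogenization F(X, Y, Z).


F(X, Y, Z) = 3*X**2 + X*Z - Y*Z - Z**2

deg(f) = 2.
Substitute x = X/Z, y = Y/Z into f, then multiply by Z^2.
  monomial 3·x^2·y^0 ↦ 3·X^2·Y^0·Z^0.
  monomial 1·x^1·y^0 ↦ 1·X^1·Y^0·Z^1.
  monomial -1·x^0·y^1 ↦ -1·X^0·Y^1·Z^1.
  monomial -1·x^0·y^0 ↦ -1·X^0·Y^0·Z^2.
Collecting: F(X, Y, Z) = 3*X**2 + X*Z - Y*Z - Z**2.


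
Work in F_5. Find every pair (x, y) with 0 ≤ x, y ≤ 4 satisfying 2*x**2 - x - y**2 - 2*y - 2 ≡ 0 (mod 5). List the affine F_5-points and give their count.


Affine F_5-points: {(0, 1), (0, 2), (1, 4), (2, 4), (3, 1), (3, 2)}; count = 6.

For each of the 25 pairs (x, y) ∈ F_5², evaluate f(x, y) mod 5. Record the zeros.
  x = 0: [0↦3, 1↦0, 2↦0, 3↦3, 4↦4]  zeros at y ∈ {1, 2}
  x = 1: [0↦4, 1↦1, 2↦1, 3↦4, 4↦0]  zeros at y ∈ {4}
  x = 2: [0↦4, 1↦1, 2↦1, 3↦4, 4↦0]  zeros at y ∈ {4}
  x = 3: [0↦3, 1↦0, 2↦0, 3↦3, 4↦4]  zeros at y ∈ {1, 2}
  x = 4: [0↦1, 1↦3, 2↦3, 3↦1, 4↦2]  zeros at y ∈ ∅
Collecting zeros: affine points = {(0, 1), (0, 2), (1, 4), (2, 4), (3, 1), (3, 2)}.
Total count |C(F_5)_aff| = 6.


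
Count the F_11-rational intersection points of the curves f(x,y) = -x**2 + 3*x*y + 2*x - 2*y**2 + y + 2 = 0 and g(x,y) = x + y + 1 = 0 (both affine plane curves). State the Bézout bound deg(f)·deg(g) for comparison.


Common zeros: {(4, 6), (6, 4)}; count = 2; Bézout bound = 2.

deg(f) = 2, deg(g) = 1, so Bézout bound = 2.
Scan x ∈ F_11. For each x, list the y ∈ F_11 with f(x, y) ≡ 0 and those with g(x, y) ≡ 0 (mod 11); the common zeros in that column are the intersection.
  x = 0: f ≡ 0 at y ∈ ∅; g ≡ 0 at y ∈ {10}; common: ∅.
  x = 1: f ≡ 0 at y ∈ ∅; g ≡ 0 at y ∈ {9}; common: ∅.
  x = 2: f ≡ 0 at y ∈ ∅; g ≡ 0 at y ∈ {8}; common: ∅.
  x = 3: f ≡ 0 at y ∈ {2, 3}; g ≡ 0 at y ∈ {7}; common: ∅.
  x = 4: f ≡ 0 at y ∈ {6}; g ≡ 0 at y ∈ {6}; common: {6}.
  x = 5: f ≡ 0 at y ∈ {2, 6}; g ≡ 0 at y ∈ {5}; common: ∅.
  x = 6: f ≡ 0 at y ∈ {0, 4}; g ≡ 0 at y ∈ {4}; common: {4}.
  x = 7: f ≡ 0 at y ∈ {0}; g ≡ 0 at y ∈ {3}; common: ∅.
  x = 8: f ≡ 0 at y ∈ {3, 4}; g ≡ 0 at y ∈ {2}; common: ∅.
  x = 9: f ≡ 0 at y ∈ ∅; g ≡ 0 at y ∈ {1}; common: ∅.
  x = 10: f ≡ 0 at y ∈ ∅; g ≡ 0 at y ∈ {0}; common: ∅.
Collecting: common zeros = {(4, 6), (6, 4)}, so the count is 2.
Comparison with the Bézout bound: 2 ≤ 2 = deg(f)·deg(g), as expected for curves with no common component (the bound is attained).


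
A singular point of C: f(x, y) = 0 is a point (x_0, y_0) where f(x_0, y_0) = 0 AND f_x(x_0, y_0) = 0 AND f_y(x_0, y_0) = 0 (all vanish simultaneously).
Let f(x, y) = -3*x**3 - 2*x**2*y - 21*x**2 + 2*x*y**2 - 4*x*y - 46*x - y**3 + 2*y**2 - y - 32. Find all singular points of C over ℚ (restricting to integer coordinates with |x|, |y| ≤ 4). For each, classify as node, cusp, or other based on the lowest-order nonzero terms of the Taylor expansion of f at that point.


Singular points: {(-2, -1)}; classification: node.

Compute partial derivatives:
  f_x = -9*x**2 - 4*x*y - 42*x + 2*y**2 - 4*y - 46.
  f_y = -2*x**2 + 4*x*y - 4*x - 3*y**2 + 4*y - 1.
Scan x_0 ∈ {−4, ..., 4}. For each x_0, f_y(x_0, y) is a polynomial in y; find its integer roots y ∈ {−4, ..., 4}, then test f_x and f at those candidates.
  x = -4: f_y(-4, y) = -3*y**2 - 12*y - 17; no integer root y with |y| ≤ 4.
  x = -3: f_y(-3, y) = -3*y**2 - 8*y - 7; no integer root y with |y| ≤ 4.
  x = -2: f_y(-2, y) = -3*y**2 - 4*y - 1; vanishes at y ∈ {-1}. (-2, -1): f_x = 0, f = 0 — SINGULAR.
  x = -1: f_y(-1, y) = 1 - 3*y**2; no integer root y with |y| ≤ 4.
  x = 0: f_y(0, y) = -3*y**2 + 4*y - 1; vanishes at y ∈ {1}. (0, 1): f_x = -48 ≠ 0.
  x = 1: f_y(1, y) = -3*y**2 + 8*y - 7; no integer root y with |y| ≤ 4.
  x = 2: f_y(2, y) = -3*y**2 + 12*y - 17; no integer root y with |y| ≤ 4.
  x = 3: f_y(3, y) = -3*y**2 + 16*y - 31; no integer root y with |y| ≤ 4.
  x = 4: f_y(4, y) = -3*y**2 + 20*y - 49; no integer root y with |y| ≤ 4.
Only singular point on the grid: (-2, -1).
Classify: substitute x = -2 + u, y = -1 + v and expand: f = -3*u**3 - 2*u**2*v - u**2 + 2*u*v**2 - v**3 + v**2.
No constant or linear terms (consistent with a singular point). Quadratic part: -u**2 + v**2. Cubic part: -3*u**3 - 2*u**2*v + 2*u*v**2 - v**3.
The quadratic part v**2 - u**2 = (v − u)(v + u) splits into two distinct linear factors, so there are two distinct tangent lines y − -1 = ±(x − -2) — this is a node (ordinary double point).
Classification: node.


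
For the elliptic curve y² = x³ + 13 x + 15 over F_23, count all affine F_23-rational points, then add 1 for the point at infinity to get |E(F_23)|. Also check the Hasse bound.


Affine points = {(1, 11), (1, 12), (2, 7), (2, 16), (3, 9), (3, 14), (4, 4), (4, 19), (7, 9), (7, 14), (10, 8), (10, 15), (12, 6), (12, 17), (13, 9), (13, 14), (16, 8), (16, 15), (18, 3), (18, 20), (20, 8), (20, 15), (21, 2), (21, 21), (22, 1), (22, 22)}; affine count = 26; |E(F_23)| = 27.

Discriminant check: Δ ∝ 4a³ + 27b² = 4·13³ + 27·15² = 4·2197 + 27·225 ≡ 5 (mod 23). Nonzero ⇒ E is nonsingular.
For each x ∈ F_23, compute rhs = x³ + 13·x + 15 mod 23, then count y ∈ F_23 with y² ≡ rhs.
  x = 0: rhs = 15, matching y values: none (0 points).
  x = 1: rhs = 6, matching y values: 11, 12 (2 points).
  x = 2: rhs = 3, matching y values: 7, 16 (2 points).
  x = 3: rhs = 12, matching y values: 9, 14 (2 points).
  x = 4: rhs = 16, matching y values: 4, 19 (2 points).
  x = 5: rhs = 21, matching y values: none (0 points).
  x = 6: rhs = 10, matching y values: none (0 points).
  x = 7: rhs = 12, matching y values: 9, 14 (2 points).
  x = 8: rhs = 10, matching y values: none (0 points).
  x = 9: rhs = 10, matching y values: none (0 points).
  x = 10: rhs = 18, matching y values: 8, 15 (2 points).
  x = 11: rhs = 17, matching y values: none (0 points).
  x = 12: rhs = 13, matching y values: 6, 17 (2 points).
  x = 13: rhs = 12, matching y values: 9, 14 (2 points).
  x = 14: rhs = 20, matching y values: none (0 points).
  x = 15: rhs = 20, matching y values: none (0 points).
  x = 16: rhs = 18, matching y values: 8, 15 (2 points).
  x = 17: rhs = 20, matching y values: none (0 points).
  x = 18: rhs = 9, matching y values: 3, 20 (2 points).
  x = 19: rhs = 14, matching y values: none (0 points).
  x = 20: rhs = 18, matching y values: 8, 15 (2 points).
  x = 21: rhs = 4, matching y values: 2, 21 (2 points).
  x = 22: rhs = 1, matching y values: 1, 22 (2 points).
Total affine count: 26.
Full point count |E(F_23)| = 26 + 1 = 27.
Hasse bound: |27 − (23+1)| = |3| = 3 ≤ 2√23 ≈ 9.5917 ✓.


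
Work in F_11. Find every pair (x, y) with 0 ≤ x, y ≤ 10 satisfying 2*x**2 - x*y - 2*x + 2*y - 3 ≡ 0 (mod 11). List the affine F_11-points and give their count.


Affine F_11-points: {(0, 7), (1, 3), (3, 9), (4, 5), (5, 5), (6, 6), (7, 3), (8, 9), (9, 6), (10, 7)}; count = 10.

For each of the 121 pairs (x, y) ∈ F_11², evaluate f(x, y) mod 11. Record the zeros.
  x = 0: [0↦8, 1↦10, 2↦1, 3↦3, 4↦5, 5↦7, 6↦9, 7↦0, 8↦2, 9↦4, 10↦6]  zeros at y ∈ {7}
  x = 1: [0↦8, 1↦9, 2↦10, 3↦0, 4↦1, 5↦2, 6↦3, 7↦4, 8↦5, 9↦6, 10↦7]  zeros at y ∈ {3}
  x = 2: [0↦1, 1↦1, 2↦1, 3↦1, 4↦1, 5↦1, 6↦1, 7↦1, 8↦1, 9↦1, 10↦1]  zeros at y ∈ ∅
  x = 3: [0↦9, 1↦8, 2↦7, 3↦6, 4↦5, 5↦4, 6↦3, 7↦2, 8↦1, 9↦0, 10↦10]  zeros at y ∈ {9}
  x = 4: [0↦10, 1↦8, 2↦6, 3↦4, 4↦2, 5↦0, 6↦9, 7↦7, 8↦5, 9↦3, 10↦1]  zeros at y ∈ {5}
  x = 5: [0↦4, 1↦1, 2↦9, 3↦6, 4↦3, 5↦0, 6↦8, 7↦5, 8↦2, 9↦10, 10↦7]  zeros at y ∈ {5}
  x = 6: [0↦2, 1↦9, 2↦5, 3↦1, 4↦8, 5↦4, 6↦0, 7↦7, 8↦3, 9↦10, 10↦6]  zeros at y ∈ {6}
  x = 7: [0↦4, 1↦10, 2↦5, 3↦0, 4↦6, 5↦1, 6↦7, 7↦2, 8↦8, 9↦3, 10↦9]  zeros at y ∈ {3}
  x = 8: [0↦10, 1↦4, 2↦9, 3↦3, 4↦8, 5↦2, 6↦7, 7↦1, 8↦6, 9↦0, 10↦5]  zeros at y ∈ {9}
  x = 9: [0↦9, 1↦2, 2↦6, 3↦10, 4↦3, 5↦7, 6↦0, 7↦4, 8↦8, 9↦1, 10↦5]  zeros at y ∈ {6}
  x = 10: [0↦1, 1↦4, 2↦7, 3↦10, 4↦2, 5↦5, 6↦8, 7↦0, 8↦3, 9↦6, 10↦9]  zeros at y ∈ {7}
Collecting zeros: affine points = {(0, 7), (1, 3), (3, 9), (4, 5), (5, 5), (6, 6), (7, 3), (8, 9), (9, 6), (10, 7)}.
Total count |C(F_11)_aff| = 10.
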